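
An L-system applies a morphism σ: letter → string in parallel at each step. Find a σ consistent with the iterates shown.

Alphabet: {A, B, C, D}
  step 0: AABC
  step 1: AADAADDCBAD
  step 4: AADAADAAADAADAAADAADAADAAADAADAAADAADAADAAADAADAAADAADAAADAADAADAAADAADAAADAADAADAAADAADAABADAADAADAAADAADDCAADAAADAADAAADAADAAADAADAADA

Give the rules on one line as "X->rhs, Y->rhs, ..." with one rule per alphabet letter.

A->AAD, B->DC, C->BAD, D->A

  step 0 ⇒ step 1: AABC ⇒ AAD·AAD·DC·BAD
    A ↦ AAD
    B ↦ DC
    C ↦ BAD
    D ↦ A  (constrained at step 1)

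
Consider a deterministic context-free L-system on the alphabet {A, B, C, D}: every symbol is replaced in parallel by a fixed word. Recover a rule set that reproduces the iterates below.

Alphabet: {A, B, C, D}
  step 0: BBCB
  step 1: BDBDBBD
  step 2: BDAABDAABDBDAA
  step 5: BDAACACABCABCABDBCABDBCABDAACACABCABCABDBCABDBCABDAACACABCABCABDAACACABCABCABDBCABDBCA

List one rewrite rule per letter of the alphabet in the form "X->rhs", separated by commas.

  step 1 ⇒ step 2: BDBDBBD ⇒ BD·AA·BD·AA·BD·BD·AA
    B ↦ BD
    D ↦ AA
    A ↦ CA  (constrained at step 2)
  step 0 ⇒ step 1: BBCB ⇒ BD·BD·B·BD
    C ↦ B

A->CA, B->BD, C->B, D->AA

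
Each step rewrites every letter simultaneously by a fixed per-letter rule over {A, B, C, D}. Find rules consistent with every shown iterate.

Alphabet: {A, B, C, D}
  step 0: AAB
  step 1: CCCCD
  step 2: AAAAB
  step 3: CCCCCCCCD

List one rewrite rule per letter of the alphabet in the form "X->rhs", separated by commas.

A->CC, B->D, C->A, D->B

  step 2 ⇒ step 3: AAAAB ⇒ CC·CC·CC·CC·D
    A ↦ CC
    B ↦ D
  step 1 ⇒ step 2: CCCCD ⇒ A·A·A·A·B
    C ↦ A
  step 1 ⇒ step 2: CCCCD ⇒ A·A·A·A·B
    D ↦ B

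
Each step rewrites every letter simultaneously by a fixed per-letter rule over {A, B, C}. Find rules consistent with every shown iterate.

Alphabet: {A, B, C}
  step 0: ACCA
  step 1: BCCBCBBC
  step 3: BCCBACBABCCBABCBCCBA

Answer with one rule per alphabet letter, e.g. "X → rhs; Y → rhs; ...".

  step 0 ⇒ step 1: ACCA ⇒ BC·CB·CB·BC
    A ↦ BC
    C ↦ CB
    B ↦ A  (constrained at step 1)

A->BC, B->A, C->CB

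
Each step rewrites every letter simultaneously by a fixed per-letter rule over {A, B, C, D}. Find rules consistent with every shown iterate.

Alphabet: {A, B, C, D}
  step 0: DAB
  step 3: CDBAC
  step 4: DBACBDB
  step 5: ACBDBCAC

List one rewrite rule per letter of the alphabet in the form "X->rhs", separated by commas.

  step 4 ⇒ step 5: DBACBDB ⇒ A·C·B·DB·C·A·C
    A ↦ B
    B ↦ C
    C ↦ DB
    D ↦ A

A->B, B->C, C->DB, D->A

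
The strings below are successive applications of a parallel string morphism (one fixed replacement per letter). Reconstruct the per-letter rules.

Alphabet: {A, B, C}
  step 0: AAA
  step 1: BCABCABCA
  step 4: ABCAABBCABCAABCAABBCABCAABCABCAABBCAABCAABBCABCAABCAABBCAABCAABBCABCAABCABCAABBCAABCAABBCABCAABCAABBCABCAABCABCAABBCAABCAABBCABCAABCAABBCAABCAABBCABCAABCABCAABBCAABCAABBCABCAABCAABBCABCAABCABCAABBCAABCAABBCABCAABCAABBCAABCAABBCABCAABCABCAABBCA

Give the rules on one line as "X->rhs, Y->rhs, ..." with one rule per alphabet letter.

  step 0 ⇒ step 1: AAA ⇒ BCA·BCA·BCA
    A ↦ BCA
    B ↦ ABC  (constrained at step 1)
    C ↦ AAB  (constrained at step 1)

A->BCA, B->ABC, C->AAB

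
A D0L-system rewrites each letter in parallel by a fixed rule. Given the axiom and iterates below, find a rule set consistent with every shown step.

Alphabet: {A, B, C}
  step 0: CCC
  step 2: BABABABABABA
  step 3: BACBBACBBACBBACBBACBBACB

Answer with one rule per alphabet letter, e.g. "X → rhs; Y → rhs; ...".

A->CB, B->BA, C->BB

  step 2 ⇒ step 3: BABABABABABA ⇒ BA·CB·BA·CB·BA·CB·BA·CB·BA·CB·BA·CB
    A ↦ CB
    B ↦ BA
    C ↦ BB  (constrained at step 0)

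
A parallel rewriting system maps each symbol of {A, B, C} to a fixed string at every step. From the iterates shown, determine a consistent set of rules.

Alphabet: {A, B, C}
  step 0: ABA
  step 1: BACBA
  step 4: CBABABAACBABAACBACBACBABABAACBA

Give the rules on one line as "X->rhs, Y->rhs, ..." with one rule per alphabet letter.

  step 0 ⇒ step 1: ABA ⇒ BA·C·BA
    A ↦ BA
    B ↦ C
    C ↦ BAA  (constrained at step 1)

A->BA, B->C, C->BAA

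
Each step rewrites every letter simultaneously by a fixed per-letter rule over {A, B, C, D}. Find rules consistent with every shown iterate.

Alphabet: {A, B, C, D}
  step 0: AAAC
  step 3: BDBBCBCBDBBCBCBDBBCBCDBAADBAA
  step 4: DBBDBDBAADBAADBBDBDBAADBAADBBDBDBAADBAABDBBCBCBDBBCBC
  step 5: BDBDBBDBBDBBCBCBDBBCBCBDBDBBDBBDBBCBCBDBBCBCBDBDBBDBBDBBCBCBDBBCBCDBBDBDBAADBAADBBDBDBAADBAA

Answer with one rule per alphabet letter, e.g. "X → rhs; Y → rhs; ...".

A->BC, B->DB, C->AA, D->B

  step 4 ⇒ step 5: DBBDBDBAADBAADBBDBDBAADBAADBBDBDBAADBAABDBBCBCBDBBCBC ⇒ B·DB·DB·B·DB·B·DB·BC·BC·B·DB·BC·BC·B·DB·DB·B·DB·B·DB·BC·BC·B·DB·BC·BC·B·DB·DB·B·DB·B·DB·BC·BC·B·DB·BC·BC·DB·B·DB·DB·AA·DB·AA·DB·B·DB·DB·AA·DB·AA
    A ↦ BC
    B ↦ DB
    C ↦ AA
    D ↦ B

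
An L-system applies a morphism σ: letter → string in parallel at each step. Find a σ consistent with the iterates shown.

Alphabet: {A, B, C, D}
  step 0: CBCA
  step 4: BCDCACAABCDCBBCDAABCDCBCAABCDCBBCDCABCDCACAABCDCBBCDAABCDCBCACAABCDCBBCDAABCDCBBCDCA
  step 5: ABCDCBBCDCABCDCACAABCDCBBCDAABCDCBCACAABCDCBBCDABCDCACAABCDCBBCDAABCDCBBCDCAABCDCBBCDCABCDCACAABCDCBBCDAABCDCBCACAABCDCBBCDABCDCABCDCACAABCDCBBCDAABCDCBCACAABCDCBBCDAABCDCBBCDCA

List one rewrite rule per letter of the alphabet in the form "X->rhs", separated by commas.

A->CA, B->A, C->BCD, D->CB

  step 4 ⇒ step 5: BCDCACAABCDCBBCDAABCDCBCAABCDCBBCDCABCDCACAABCDCBBCDAABCDCBCACAABCDCBBCDAABCDCBBCDCA ⇒ A·BCD·CB·BCD·CA·BCD·CA·CA·A·BCD·CB·BCD·A·A·BCD·CB·CA·CA·A·BCD·CB·BCD·A·BCD·CA·CA·A·BCD·CB·BCD·A·A·BCD·CB·BCD·CA·A·BCD·CB·BCD·CA·BCD·CA·CA·A·BCD·CB·BCD·A·A·BCD·CB·CA·CA·A·BCD·CB·BCD·A·BCD·CA·BCD·CA·CA·A·BCD·CB·BCD·A·A·BCD·CB·CA·CA·A·BCD·CB·BCD·A·A·BCD·CB·BCD·CA
    A ↦ CA
    B ↦ A
    C ↦ BCD
    D ↦ CB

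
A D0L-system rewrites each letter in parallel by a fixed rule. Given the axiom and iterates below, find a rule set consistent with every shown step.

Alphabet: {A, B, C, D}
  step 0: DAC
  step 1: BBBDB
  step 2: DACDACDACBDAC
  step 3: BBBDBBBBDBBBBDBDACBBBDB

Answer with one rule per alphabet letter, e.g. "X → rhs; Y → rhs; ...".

A->B, B->DAC, C->BDB, D->B

  step 2 ⇒ step 3: DACDACDACBDAC ⇒ B·B·BDB·B·B·BDB·B·B·BDB·DAC·B·B·BDB
    A ↦ B
    B ↦ DAC
    C ↦ BDB
    D ↦ B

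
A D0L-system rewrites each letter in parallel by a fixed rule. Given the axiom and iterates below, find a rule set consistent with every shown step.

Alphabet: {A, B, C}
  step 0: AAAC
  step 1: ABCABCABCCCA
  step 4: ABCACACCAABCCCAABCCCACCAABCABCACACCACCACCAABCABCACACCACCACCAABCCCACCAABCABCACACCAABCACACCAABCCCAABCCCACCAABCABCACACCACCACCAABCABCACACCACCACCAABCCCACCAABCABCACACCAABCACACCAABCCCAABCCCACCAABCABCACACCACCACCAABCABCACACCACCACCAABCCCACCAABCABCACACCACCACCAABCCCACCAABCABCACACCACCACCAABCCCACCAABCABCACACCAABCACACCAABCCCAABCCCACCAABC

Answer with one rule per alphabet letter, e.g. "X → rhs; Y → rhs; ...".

A->ABC, B->ACA, C->CCA

  step 0 ⇒ step 1: AAAC ⇒ ABC·ABC·ABC·CCA
    A ↦ ABC
    C ↦ CCA
    B ↦ ACA  (constrained at step 1)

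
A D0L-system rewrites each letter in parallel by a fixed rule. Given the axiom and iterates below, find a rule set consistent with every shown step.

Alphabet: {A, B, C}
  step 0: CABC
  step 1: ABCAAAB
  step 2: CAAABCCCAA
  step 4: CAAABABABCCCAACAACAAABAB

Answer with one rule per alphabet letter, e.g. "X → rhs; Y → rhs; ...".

A->C, B->AA, C->AB

  step 1 ⇒ step 2: ABCAAAB ⇒ C·AA·AB·C·C·C·AA
    A ↦ C
    B ↦ AA
    C ↦ AB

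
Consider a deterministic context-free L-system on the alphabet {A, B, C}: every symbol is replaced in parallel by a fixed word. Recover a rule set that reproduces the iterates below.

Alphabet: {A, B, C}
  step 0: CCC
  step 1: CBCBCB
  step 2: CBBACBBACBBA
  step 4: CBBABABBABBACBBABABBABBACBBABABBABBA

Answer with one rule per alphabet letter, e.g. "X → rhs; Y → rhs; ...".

  step 1 ⇒ step 2: CBCBCB ⇒ CB·BA·CB·BA·CB·BA
    B ↦ BA
    C ↦ CB
    A ↦ B  (constrained at step 2)

A->B, B->BA, C->CB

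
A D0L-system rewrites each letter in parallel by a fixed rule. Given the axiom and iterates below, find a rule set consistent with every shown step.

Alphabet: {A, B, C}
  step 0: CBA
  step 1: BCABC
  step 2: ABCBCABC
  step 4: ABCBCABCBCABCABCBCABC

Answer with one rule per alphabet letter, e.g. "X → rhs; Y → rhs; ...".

  step 1 ⇒ step 2: BCABC ⇒ A·BC·BC·A·BC
    A ↦ BC
    B ↦ A
    C ↦ BC

A->BC, B->A, C->BC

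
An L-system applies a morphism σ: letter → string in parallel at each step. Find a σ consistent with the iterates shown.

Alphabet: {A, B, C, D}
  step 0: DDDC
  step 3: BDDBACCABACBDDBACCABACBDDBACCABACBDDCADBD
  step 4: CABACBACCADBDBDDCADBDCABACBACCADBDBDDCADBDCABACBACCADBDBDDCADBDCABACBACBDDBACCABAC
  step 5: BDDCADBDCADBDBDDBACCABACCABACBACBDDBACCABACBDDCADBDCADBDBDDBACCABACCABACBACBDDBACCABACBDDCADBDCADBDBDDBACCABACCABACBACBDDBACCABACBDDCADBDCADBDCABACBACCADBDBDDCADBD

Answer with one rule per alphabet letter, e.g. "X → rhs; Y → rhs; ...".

  step 4 ⇒ step 5: CABACBACCADBDBDDCADBDCABACBACCADBDBDDCADBDCABACBACCADBDBDDCADBDCABACBACBDDBACCABAC ⇒ BD·D·CA·D·BD·CA·D·BD·BD·D·BAC·CA·BAC·CA·BAC·BAC·BD·D·BAC·CA·BAC·BD·D·CA·D·BD·CA·D·BD·BD·D·BAC·CA·BAC·CA·BAC·BAC·BD·D·BAC·CA·BAC·BD·D·CA·D·BD·CA·D·BD·BD·D·BAC·CA·BAC·CA·BAC·BAC·BD·D·BAC·CA·BAC·BD·D·CA·D·BD·CA·D·BD·CA·BAC·BAC·CA·D·BD·BD·D·CA·D·BD
    A ↦ D
    B ↦ CA
    C ↦ BD
    D ↦ BAC

A->D, B->CA, C->BD, D->BAC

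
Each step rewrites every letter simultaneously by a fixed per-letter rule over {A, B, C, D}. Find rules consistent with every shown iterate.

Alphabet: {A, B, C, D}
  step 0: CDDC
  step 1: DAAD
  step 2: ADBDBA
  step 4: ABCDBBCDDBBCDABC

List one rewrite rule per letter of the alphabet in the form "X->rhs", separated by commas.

A->DB, B->BC, C->D, D->A

  step 1 ⇒ step 2: DAAD ⇒ A·DB·DB·A
    A ↦ DB
    D ↦ A
    B ↦ BC  (constrained at step 2)
  step 0 ⇒ step 1: CDDC ⇒ D·A·A·D
    C ↦ D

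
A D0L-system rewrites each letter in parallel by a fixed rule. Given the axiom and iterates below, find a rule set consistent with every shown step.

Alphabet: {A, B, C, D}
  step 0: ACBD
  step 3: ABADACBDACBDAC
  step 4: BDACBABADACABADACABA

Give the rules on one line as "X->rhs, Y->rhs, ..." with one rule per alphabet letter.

  step 3 ⇒ step 4: ABADACBDACBDAC ⇒ B·DAC·B·A·B·A·DAC·A·B·A·DAC·A·B·A
    A ↦ B
    B ↦ DAC
    C ↦ A
    D ↦ A

A->B, B->DAC, C->A, D->A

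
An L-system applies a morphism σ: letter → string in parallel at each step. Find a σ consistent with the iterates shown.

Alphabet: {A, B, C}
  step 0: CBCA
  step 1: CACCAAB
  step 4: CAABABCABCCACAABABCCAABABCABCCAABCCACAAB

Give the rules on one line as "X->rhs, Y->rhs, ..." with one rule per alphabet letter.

A->AB, B->C, C->CA

  step 0 ⇒ step 1: CBCA ⇒ CA·C·CA·AB
    A ↦ AB
    B ↦ C
    C ↦ CA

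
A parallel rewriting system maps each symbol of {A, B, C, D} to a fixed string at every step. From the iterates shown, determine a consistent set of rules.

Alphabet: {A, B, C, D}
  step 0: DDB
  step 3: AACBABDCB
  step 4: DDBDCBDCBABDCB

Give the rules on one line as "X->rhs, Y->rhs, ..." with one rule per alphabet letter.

  step 3 ⇒ step 4: AACBABDCB ⇒ D·D·BD·CB·D·CB·A·BD·CB
    A ↦ D
    B ↦ CB
    C ↦ BD
    D ↦ A

A->D, B->CB, C->BD, D->A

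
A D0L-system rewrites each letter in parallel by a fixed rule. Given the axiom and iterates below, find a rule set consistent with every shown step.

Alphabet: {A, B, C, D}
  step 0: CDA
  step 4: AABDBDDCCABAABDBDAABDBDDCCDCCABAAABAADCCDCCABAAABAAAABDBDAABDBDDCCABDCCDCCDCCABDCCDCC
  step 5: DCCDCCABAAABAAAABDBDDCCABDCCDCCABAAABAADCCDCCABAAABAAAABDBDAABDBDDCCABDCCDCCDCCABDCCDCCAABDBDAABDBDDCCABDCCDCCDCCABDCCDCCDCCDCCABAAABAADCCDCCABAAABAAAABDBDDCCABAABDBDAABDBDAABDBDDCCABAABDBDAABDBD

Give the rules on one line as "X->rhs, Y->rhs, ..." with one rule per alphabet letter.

A->DCC, B->AB, C->BD, D->AA

  step 4 ⇒ step 5: AABDBDDCCABAABDBDAABDBDDCCDCCABAAABAADCCDCCABAAABAAAABDBDAABDBDDCCABDCCDCCDCCABDCCDCC ⇒ DCC·DCC·AB·AA·AB·AA·AA·BD·BD·DCC·AB·DCC·DCC·AB·AA·AB·AA·DCC·DCC·AB·AA·AB·AA·AA·BD·BD·AA·BD·BD·DCC·AB·DCC·DCC·DCC·AB·DCC·DCC·AA·BD·BD·AA·BD·BD·DCC·AB·DCC·DCC·DCC·AB·DCC·DCC·DCC·DCC·AB·AA·AB·AA·DCC·DCC·AB·AA·AB·AA·AA·BD·BD·DCC·AB·AA·BD·BD·AA·BD·BD·AA·BD·BD·DCC·AB·AA·BD·BD·AA·BD·BD
    A ↦ DCC
    B ↦ AB
    C ↦ BD
    D ↦ AA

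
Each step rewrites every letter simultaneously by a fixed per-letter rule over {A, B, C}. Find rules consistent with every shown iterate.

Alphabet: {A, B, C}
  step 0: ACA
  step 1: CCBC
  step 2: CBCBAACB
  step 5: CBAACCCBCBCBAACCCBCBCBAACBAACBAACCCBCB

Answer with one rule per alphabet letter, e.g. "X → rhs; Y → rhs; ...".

  step 1 ⇒ step 2: CCBC ⇒ CB·CB·AA·CB
    B ↦ AA
    C ↦ CB
  step 0 ⇒ step 1: ACA ⇒ C·CB·C
    A ↦ C

A->C, B->AA, C->CB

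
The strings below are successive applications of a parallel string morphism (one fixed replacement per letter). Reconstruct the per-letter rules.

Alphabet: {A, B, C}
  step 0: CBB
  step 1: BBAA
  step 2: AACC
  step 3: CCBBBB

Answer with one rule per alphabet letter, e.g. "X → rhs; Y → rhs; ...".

A->C, B->A, C->BB

  step 2 ⇒ step 3: AACC ⇒ C·C·BB·BB
    A ↦ C
    C ↦ BB
  step 0 ⇒ step 1: CBB ⇒ BB·A·A
    B ↦ A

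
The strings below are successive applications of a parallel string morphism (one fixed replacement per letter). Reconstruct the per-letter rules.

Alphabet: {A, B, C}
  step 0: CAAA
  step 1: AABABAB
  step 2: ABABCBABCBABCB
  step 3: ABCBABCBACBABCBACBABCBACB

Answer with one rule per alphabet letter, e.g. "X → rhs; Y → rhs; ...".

  step 2 ⇒ step 3: ABABCBABCBABCB ⇒ AB·CB·AB·CB·A·CB·AB·CB·A·CB·AB·CB·A·CB
    A ↦ AB
    B ↦ CB
    C ↦ A

A->AB, B->CB, C->A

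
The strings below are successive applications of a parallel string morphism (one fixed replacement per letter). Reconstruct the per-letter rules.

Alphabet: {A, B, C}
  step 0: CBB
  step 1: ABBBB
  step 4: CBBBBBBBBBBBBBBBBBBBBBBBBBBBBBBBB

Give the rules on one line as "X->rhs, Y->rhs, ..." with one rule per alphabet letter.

A->C, B->BB, C->A

  step 0 ⇒ step 1: CBB ⇒ A·BB·BB
    B ↦ BB
    C ↦ A
    A ↦ C  (constrained at step 1)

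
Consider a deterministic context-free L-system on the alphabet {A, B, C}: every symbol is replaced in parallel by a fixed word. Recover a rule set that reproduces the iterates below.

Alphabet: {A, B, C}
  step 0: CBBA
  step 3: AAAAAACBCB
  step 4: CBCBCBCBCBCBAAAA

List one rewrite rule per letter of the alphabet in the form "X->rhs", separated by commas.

A->CB, B->A, C->A

  step 3 ⇒ step 4: AAAAAACBCB ⇒ CB·CB·CB·CB·CB·CB·A·A·A·A
    A ↦ CB
    B ↦ A
    C ↦ A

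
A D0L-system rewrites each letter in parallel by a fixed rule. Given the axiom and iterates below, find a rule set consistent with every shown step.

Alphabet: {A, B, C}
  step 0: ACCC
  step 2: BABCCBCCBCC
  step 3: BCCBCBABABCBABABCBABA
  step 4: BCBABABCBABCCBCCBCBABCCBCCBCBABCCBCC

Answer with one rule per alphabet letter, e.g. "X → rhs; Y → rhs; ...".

A->C, B->BC, C->BA

  step 3 ⇒ step 4: BCCBCBABABCBABABCBABA ⇒ BC·BA·BA·BC·BA·BC·C·BC·C·BC·BA·BC·C·BC·C·BC·BA·BC·C·BC·C
    A ↦ C
    B ↦ BC
    C ↦ BA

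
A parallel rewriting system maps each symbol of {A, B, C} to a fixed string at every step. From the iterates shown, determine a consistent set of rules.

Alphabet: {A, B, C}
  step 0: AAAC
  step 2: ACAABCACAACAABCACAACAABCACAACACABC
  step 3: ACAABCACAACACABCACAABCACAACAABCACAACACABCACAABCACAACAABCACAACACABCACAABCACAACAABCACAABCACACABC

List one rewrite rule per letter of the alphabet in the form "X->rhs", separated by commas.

  step 2 ⇒ step 3: ACAABCACAACAABCACAACAABCACAACACABC ⇒ ACA·ABC·ACA·ACA·C·ABC·ACA·ABC·ACA·ACA·ABC·ACA·ACA·C·ABC·ACA·ABC·ACA·ACA·ABC·ACA·ACA·C·ABC·ACA·ABC·ACA·ACA·ABC·ACA·ABC·ACA·C·ABC
    A ↦ ACA
    B ↦ C
    C ↦ ABC

A->ACA, B->C, C->ABC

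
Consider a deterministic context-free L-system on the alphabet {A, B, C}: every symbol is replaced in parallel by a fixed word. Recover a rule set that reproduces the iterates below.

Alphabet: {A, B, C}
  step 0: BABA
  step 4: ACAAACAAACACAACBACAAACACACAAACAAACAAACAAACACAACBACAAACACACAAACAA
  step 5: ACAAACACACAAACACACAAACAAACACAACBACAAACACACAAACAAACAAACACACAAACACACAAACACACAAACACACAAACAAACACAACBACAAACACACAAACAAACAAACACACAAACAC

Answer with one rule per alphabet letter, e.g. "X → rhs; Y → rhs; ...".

  step 4 ⇒ step 5: ACAAACAAACACAACBACAAACACACAAACAAACAAACAAACACAACBACAAACACACAAACAA ⇒ AC·AA·AC·AC·AC·AA·AC·AC·AC·AA·AC·AA·AC·AC·AA·CB·AC·AA·AC·AC·AC·AA·AC·AA·AC·AA·AC·AC·AC·AA·AC·AC·AC·AA·AC·AC·AC·AA·AC·AC·AC·AA·AC·AA·AC·AC·AA·CB·AC·AA·AC·AC·AC·AA·AC·AA·AC·AA·AC·AC·AC·AA·AC·AC
    A ↦ AC
    B ↦ CB
    C ↦ AA

A->AC, B->CB, C->AA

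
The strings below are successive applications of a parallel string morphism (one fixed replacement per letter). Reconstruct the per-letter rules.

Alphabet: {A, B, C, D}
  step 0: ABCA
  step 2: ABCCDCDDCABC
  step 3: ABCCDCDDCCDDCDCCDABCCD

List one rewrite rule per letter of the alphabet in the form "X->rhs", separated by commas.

A->AB, B->C, C->CD, D->DC

  step 2 ⇒ step 3: ABCCDCDDCABC ⇒ AB·C·CD·CD·DC·CD·DC·DC·CD·AB·C·CD
    A ↦ AB
    B ↦ C
    C ↦ CD
    D ↦ DC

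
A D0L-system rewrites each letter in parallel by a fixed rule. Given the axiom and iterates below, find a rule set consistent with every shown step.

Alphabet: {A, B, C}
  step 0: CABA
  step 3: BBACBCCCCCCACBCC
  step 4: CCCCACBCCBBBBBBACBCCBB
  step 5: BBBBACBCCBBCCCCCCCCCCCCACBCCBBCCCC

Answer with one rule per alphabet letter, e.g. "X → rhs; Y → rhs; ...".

  step 4 ⇒ step 5: CCCCACBCCBBBBBBACBCCBB ⇒ B·B·B·B·AC·B·CC·B·B·CC·CC·CC·CC·CC·CC·AC·B·CC·B·B·CC·CC
    A ↦ AC
    B ↦ CC
    C ↦ B

A->AC, B->CC, C->B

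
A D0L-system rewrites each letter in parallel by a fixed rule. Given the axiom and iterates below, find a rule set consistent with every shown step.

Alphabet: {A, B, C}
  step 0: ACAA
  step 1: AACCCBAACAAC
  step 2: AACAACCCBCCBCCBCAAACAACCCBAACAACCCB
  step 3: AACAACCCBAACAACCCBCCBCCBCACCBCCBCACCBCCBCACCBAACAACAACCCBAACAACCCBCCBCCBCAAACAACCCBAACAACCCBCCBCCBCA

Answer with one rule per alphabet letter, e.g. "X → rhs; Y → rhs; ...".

A->AAC, B->CA, C->CCB

  step 2 ⇒ step 3: AACAACCCBCCBCCBCAAACAACCCBAACAACCCB ⇒ AAC·AAC·CCB·AAC·AAC·CCB·CCB·CCB·CA·CCB·CCB·CA·CCB·CCB·CA·CCB·AAC·AAC·AAC·CCB·AAC·AAC·CCB·CCB·CCB·CA·AAC·AAC·CCB·AAC·AAC·CCB·CCB·CCB·CA
    A ↦ AAC
    B ↦ CA
    C ↦ CCB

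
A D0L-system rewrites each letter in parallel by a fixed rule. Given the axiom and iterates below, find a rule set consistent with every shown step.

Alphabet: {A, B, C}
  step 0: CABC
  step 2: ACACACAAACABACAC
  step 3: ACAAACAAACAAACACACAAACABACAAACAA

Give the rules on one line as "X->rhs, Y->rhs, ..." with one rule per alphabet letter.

  step 2 ⇒ step 3: ACACACAAACABACAC ⇒ AC·AA·AC·AA·AC·AA·AC·AC·AC·AA·AC·AB·AC·AA·AC·AA
    A ↦ AC
    B ↦ AB
    C ↦ AA

A->AC, B->AB, C->AA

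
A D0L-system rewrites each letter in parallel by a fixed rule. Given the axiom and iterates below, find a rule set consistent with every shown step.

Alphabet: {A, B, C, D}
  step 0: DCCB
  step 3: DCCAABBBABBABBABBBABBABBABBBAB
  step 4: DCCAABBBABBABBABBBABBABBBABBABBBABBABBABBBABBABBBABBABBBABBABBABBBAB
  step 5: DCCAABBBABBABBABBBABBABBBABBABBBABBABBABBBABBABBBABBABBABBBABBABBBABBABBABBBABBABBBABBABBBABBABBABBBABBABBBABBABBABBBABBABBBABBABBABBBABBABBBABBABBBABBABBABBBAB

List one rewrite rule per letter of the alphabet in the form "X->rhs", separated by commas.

A->B, B->BAB, C->A, D->DCC

  step 4 ⇒ step 5: DCCAABBBABBABBABBBABBABBBABBABBBABBABBABBBABBABBBABBABBBABBABBABBBAB ⇒ DCC·A·A·B·B·BAB·BAB·BAB·B·BAB·BAB·B·BAB·BAB·B·BAB·BAB·BAB·B·BAB·BAB·B·BAB·BAB·BAB·B·BAB·BAB·B·BAB·BAB·BAB·B·BAB·BAB·B·BAB·BAB·B·BAB·BAB·BAB·B·BAB·BAB·B·BAB·BAB·BAB·B·BAB·BAB·B·BAB·BAB·BAB·B·BAB·BAB·B·BAB·BAB·B·BAB·BAB·BAB·B·BAB
    A ↦ B
    B ↦ BAB
    C ↦ A
    D ↦ DCC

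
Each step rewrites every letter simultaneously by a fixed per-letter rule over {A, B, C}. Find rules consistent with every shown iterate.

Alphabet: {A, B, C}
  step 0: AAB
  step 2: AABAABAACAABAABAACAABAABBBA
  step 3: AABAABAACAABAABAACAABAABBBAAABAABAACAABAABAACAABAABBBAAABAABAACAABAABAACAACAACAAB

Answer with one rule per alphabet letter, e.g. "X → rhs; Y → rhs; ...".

  step 2 ⇒ step 3: AABAABAACAABAABAACAABAABBBA ⇒ AAB·AAB·AAC·AAB·AAB·AAC·AAB·AAB·BBA·AAB·AAB·AAC·AAB·AAB·AAC·AAB·AAB·BBA·AAB·AAB·AAC·AAB·AAB·AAC·AAC·AAC·AAB
    A ↦ AAB
    B ↦ AAC
    C ↦ BBA

A->AAB, B->AAC, C->BBA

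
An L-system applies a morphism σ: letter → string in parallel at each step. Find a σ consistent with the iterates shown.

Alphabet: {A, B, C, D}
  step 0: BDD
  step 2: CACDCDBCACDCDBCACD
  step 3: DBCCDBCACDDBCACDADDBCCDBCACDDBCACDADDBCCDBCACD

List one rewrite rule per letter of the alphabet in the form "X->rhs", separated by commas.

  step 2 ⇒ step 3: CACDCDBCACDCDBCACD ⇒ DBC·C·DBC·ACD·DBC·ACD·AD·DBC·C·DBC·ACD·DBC·ACD·AD·DBC·C·DBC·ACD
    A ↦ C
    B ↦ AD
    C ↦ DBC
    D ↦ ACD

A->C, B->AD, C->DBC, D->ACD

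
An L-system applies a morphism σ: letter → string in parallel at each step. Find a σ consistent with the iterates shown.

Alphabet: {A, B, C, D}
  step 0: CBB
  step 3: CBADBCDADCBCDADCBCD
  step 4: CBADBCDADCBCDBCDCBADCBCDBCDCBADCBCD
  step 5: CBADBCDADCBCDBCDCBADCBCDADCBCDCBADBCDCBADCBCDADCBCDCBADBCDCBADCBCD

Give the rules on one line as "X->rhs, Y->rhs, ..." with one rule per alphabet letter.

  step 4 ⇒ step 5: CBADBCDADCBCDBCDCBADCBCDBCDCBADCBCD ⇒ CB·AD·B·CD·AD·CB·CD·B·CD·CB·AD·CB·CD·AD·CB·CD·CB·AD·B·CD·CB·AD·CB·CD·AD·CB·CD·CB·AD·B·CD·CB·AD·CB·CD
    A ↦ B
    B ↦ AD
    C ↦ CB
    D ↦ CD

A->B, B->AD, C->CB, D->CD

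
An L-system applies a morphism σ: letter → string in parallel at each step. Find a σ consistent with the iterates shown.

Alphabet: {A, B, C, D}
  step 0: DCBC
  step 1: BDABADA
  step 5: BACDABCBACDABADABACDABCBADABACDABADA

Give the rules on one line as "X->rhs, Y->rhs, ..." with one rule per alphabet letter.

  step 0 ⇒ step 1: DCBC ⇒ B·DA·BA·DA
    B ↦ BA
    C ↦ DA
    D ↦ B
    A ↦ C  (constrained at step 1)

A->C, B->BA, C->DA, D->B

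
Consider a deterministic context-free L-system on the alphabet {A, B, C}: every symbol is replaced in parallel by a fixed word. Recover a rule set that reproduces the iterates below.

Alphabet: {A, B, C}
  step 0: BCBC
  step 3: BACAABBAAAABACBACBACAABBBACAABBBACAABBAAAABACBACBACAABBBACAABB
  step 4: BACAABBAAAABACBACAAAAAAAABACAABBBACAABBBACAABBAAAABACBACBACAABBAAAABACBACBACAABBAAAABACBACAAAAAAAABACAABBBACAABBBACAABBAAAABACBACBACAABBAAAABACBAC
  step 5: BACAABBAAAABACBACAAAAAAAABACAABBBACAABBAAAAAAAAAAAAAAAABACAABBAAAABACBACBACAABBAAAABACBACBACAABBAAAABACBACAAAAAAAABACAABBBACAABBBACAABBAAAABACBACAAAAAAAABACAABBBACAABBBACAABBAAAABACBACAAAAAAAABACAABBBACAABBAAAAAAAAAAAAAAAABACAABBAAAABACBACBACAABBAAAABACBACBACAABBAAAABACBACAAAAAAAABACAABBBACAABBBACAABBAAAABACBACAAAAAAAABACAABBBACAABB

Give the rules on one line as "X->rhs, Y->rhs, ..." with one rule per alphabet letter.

  step 4 ⇒ step 5: BACAABBAAAABACBACAAAAAAAABACAABBBACAABBBACAABBAAAABACBACBACAABBAAAABACBACBACAABBAAAABACBACAAAAAAAABACAABBBACAABBBACAABBAAAABACBACBACAABBAAAABACBAC ⇒ BAC·AA·BB·AA·AA·BAC·BAC·AA·AA·AA·AA·BAC·AA·BB·BAC·AA·BB·AA·AA·AA·AA·AA·AA·AA·AA·BAC·AA·BB·AA·AA·BAC·BAC·BAC·AA·BB·AA·AA·BAC·BAC·BAC·AA·BB·AA·AA·BAC·BAC·AA·AA·AA·AA·BAC·AA·BB·BAC·AA·BB·BAC·AA·BB·AA·AA·BAC·BAC·AA·AA·AA·AA·BAC·AA·BB·BAC·AA·BB·BAC·AA·BB·AA·AA·BAC·BAC·AA·AA·AA·AA·BAC·AA·BB·BAC·AA·BB·AA·AA·AA·AA·AA·AA·AA·AA·BAC·AA·BB·AA·AA·BAC·BAC·BAC·AA·BB·AA·AA·BAC·BAC·BAC·AA·BB·AA·AA·BAC·BAC·AA·AA·AA·AA·BAC·AA·BB·BAC·AA·BB·BAC·AA·BB·AA·AA·BAC·BAC·AA·AA·AA·AA·BAC·AA·BB·BAC·AA·BB
    A ↦ AA
    B ↦ BAC
    C ↦ BB

A->AA, B->BAC, C->BB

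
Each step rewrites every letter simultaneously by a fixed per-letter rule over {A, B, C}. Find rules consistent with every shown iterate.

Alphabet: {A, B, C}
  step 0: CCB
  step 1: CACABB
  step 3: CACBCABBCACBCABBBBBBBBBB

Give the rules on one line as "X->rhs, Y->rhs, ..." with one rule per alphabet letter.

  step 0 ⇒ step 1: CCB ⇒ CA·CA·BB
    B ↦ BB
    C ↦ CA
    A ↦ CB  (constrained at step 1)

A->CB, B->BB, C->CA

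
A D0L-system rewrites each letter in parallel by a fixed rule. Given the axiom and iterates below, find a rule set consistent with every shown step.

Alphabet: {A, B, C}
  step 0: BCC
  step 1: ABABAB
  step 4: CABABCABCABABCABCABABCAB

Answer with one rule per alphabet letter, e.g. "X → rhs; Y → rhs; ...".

A->C, B->AB, C->AB

  step 0 ⇒ step 1: BCC ⇒ AB·AB·AB
    B ↦ AB
    C ↦ AB
    A ↦ C  (constrained at step 1)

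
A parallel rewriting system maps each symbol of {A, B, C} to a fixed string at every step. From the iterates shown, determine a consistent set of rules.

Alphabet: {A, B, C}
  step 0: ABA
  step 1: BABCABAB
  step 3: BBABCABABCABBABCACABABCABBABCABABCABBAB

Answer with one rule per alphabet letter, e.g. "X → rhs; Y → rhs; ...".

A->BAB, B->CA, C->B

  step 0 ⇒ step 1: ABA ⇒ BAB·CA·BAB
    A ↦ BAB
    B ↦ CA
    C ↦ B  (constrained at step 1)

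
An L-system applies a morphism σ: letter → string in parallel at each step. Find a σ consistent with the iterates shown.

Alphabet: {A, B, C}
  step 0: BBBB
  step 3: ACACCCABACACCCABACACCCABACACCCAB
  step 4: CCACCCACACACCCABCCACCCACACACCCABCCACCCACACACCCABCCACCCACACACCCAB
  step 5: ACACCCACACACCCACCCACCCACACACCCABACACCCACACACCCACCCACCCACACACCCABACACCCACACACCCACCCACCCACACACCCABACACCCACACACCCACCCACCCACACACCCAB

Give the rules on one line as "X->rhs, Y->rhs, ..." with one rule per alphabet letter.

A->CC, B->AB, C->AC

  step 4 ⇒ step 5: CCACCCACACACCCABCCACCCACACACCCABCCACCCACACACCCABCCACCCACACACCCAB ⇒ AC·AC·CC·AC·AC·AC·CC·AC·CC·AC·CC·AC·AC·AC·CC·AB·AC·AC·CC·AC·AC·AC·CC·AC·CC·AC·CC·AC·AC·AC·CC·AB·AC·AC·CC·AC·AC·AC·CC·AC·CC·AC·CC·AC·AC·AC·CC·AB·AC·AC·CC·AC·AC·AC·CC·AC·CC·AC·CC·AC·AC·AC·CC·AB
    A ↦ CC
    B ↦ AB
    C ↦ AC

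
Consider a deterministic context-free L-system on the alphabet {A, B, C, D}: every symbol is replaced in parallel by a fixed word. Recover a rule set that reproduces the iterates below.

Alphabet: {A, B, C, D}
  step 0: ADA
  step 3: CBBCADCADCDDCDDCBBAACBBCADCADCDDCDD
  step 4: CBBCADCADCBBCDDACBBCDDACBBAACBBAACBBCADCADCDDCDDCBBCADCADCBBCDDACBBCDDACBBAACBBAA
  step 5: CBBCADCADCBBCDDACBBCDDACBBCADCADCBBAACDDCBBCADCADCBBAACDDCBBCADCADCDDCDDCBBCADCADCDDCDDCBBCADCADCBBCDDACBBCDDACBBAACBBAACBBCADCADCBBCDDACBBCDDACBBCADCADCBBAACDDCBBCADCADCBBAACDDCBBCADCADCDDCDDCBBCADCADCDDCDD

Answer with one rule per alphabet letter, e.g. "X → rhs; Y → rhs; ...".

A->CDD, B->CAD, C->CBB, D->A

  step 4 ⇒ step 5: CBBCADCADCBBCDDACBBCDDACBBAACBBAACBBCADCADCDDCDDCBBCADCADCBBCDDACBBCDDACBBAACBBAA ⇒ CBB·CAD·CAD·CBB·CDD·A·CBB·CDD·A·CBB·CAD·CAD·CBB·A·A·CDD·CBB·CAD·CAD·CBB·A·A·CDD·CBB·CAD·CAD·CDD·CDD·CBB·CAD·CAD·CDD·CDD·CBB·CAD·CAD·CBB·CDD·A·CBB·CDD·A·CBB·A·A·CBB·A·A·CBB·CAD·CAD·CBB·CDD·A·CBB·CDD·A·CBB·CAD·CAD·CBB·A·A·CDD·CBB·CAD·CAD·CBB·A·A·CDD·CBB·CAD·CAD·CDD·CDD·CBB·CAD·CAD·CDD·CDD
    A ↦ CDD
    B ↦ CAD
    C ↦ CBB
    D ↦ A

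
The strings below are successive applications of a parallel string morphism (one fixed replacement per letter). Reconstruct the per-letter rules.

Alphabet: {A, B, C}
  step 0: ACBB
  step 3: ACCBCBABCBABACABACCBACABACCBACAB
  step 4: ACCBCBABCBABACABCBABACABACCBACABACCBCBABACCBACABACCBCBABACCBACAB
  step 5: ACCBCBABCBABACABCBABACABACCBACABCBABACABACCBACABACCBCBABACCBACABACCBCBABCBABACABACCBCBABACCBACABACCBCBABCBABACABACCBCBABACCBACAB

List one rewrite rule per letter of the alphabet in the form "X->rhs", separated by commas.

  step 4 ⇒ step 5: ACCBCBABCBABACABCBABACABACCBACABACCBCBABACCBACABACCBCBABACCBACAB ⇒ AC·CB·CB·AB·CB·AB·AC·AB·CB·AB·AC·AB·AC·CB·AC·AB·CB·AB·AC·AB·AC·CB·AC·AB·AC·CB·CB·AB·AC·CB·AC·AB·AC·CB·CB·AB·CB·AB·AC·AB·AC·CB·CB·AB·AC·CB·AC·AB·AC·CB·CB·AB·CB·AB·AC·AB·AC·CB·CB·AB·AC·CB·AC·AB
    A ↦ AC
    B ↦ AB
    C ↦ CB

A->AC, B->AB, C->CB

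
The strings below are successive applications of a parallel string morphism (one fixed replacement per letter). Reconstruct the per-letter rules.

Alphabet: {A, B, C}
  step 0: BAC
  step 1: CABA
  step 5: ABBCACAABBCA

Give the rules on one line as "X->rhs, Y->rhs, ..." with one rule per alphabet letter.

A->B, B->CA, C->A

  step 0 ⇒ step 1: BAC ⇒ CA·B·A
    A ↦ B
    B ↦ CA
    C ↦ A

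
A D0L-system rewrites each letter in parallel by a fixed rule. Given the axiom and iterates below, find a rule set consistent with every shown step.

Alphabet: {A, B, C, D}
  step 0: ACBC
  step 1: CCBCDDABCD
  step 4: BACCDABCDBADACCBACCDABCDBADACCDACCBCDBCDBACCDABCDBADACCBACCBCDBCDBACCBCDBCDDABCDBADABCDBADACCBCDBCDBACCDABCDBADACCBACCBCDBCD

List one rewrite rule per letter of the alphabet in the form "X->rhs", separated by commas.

  step 0 ⇒ step 1: ACBC ⇒ CC·BCD·DA·BCD
    A ↦ CC
    B ↦ DA
    C ↦ BCD
    D ↦ BA  (constrained at step 1)

A->CC, B->DA, C->BCD, D->BA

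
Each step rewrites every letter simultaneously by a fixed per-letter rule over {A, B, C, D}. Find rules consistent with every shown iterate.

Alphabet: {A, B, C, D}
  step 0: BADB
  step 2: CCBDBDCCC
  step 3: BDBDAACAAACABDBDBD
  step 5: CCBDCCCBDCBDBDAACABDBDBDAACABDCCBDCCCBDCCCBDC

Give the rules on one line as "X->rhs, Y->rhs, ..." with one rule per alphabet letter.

  step 2 ⇒ step 3: CCBDBDCCC ⇒ BD·BD·AA·CA·AA·CA·BD·BD·BD
    B ↦ AA
    C ↦ BD
    D ↦ CA
    A ↦ C  (constrained at step 0)

A->C, B->AA, C->BD, D->CA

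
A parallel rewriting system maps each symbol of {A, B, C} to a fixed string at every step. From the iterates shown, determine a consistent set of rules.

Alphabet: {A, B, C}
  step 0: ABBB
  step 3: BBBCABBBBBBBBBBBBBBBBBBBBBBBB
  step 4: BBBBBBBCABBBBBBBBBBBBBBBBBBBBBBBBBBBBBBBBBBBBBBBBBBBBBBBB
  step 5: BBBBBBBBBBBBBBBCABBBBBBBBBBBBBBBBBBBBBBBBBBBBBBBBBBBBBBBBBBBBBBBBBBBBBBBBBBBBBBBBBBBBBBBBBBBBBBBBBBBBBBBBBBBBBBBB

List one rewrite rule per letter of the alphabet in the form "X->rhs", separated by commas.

  step 4 ⇒ step 5: BBBBBBBCABBBBBBBBBBBBBBBBBBBBBBBBBBBBBBBBBBBBBBBBBBBBBBBB ⇒ BB·BB·BB·BB·BB·BB·BB·B·CA·BB·BB·BB·BB·BB·BB·BB·BB·BB·BB·BB·BB·BB·BB·BB·BB·BB·BB·BB·BB·BB·BB·BB·BB·BB·BB·BB·BB·BB·BB·BB·BB·BB·BB·BB·BB·BB·BB·BB·BB·BB·BB·BB·BB·BB·BB·BB·BB
    A ↦ CA
    B ↦ BB
    C ↦ B

A->CA, B->BB, C->B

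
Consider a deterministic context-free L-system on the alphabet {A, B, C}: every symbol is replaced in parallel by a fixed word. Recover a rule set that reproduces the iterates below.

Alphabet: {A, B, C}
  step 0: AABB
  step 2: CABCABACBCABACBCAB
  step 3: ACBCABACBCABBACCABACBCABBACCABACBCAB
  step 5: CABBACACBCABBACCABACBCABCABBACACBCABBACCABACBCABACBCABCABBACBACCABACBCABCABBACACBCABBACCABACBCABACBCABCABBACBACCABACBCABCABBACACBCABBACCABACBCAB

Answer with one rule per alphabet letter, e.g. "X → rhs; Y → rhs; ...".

A->B, B->CAB, C->AC

  step 2 ⇒ step 3: CABCABACBCABACBCAB ⇒ AC·B·CAB·AC·B·CAB·B·AC·CAB·AC·B·CAB·B·AC·CAB·AC·B·CAB
    A ↦ B
    B ↦ CAB
    C ↦ AC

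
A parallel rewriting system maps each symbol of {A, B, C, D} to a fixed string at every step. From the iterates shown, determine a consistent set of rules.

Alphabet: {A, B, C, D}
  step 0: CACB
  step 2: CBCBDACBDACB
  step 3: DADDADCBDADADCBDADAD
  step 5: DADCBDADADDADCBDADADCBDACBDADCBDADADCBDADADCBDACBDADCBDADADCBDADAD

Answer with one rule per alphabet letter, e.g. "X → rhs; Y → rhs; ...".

A->DA, B->AD, C->D, D->CB

  step 2 ⇒ step 3: CBCBDACBDACB ⇒ D·AD·D·AD·CB·DA·D·AD·CB·DA·D·AD
    A ↦ DA
    B ↦ AD
    C ↦ D
    D ↦ CB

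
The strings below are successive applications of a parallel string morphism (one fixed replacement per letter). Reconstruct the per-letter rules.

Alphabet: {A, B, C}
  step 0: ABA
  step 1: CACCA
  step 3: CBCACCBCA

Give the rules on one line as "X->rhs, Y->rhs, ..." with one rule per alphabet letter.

  step 0 ⇒ step 1: ABA ⇒ CA·C·CA
    A ↦ CA
    B ↦ C
    C ↦ B  (constrained at step 1)

A->CA, B->C, C->B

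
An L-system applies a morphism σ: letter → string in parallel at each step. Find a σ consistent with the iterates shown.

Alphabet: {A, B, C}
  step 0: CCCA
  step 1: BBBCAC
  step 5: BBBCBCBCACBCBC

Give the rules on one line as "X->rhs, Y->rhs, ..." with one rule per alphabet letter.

  step 0 ⇒ step 1: CCCA ⇒ B·B·B·CAC
    A ↦ CAC
    C ↦ B
    B ↦ C  (constrained at step 1)

A->CAC, B->C, C->B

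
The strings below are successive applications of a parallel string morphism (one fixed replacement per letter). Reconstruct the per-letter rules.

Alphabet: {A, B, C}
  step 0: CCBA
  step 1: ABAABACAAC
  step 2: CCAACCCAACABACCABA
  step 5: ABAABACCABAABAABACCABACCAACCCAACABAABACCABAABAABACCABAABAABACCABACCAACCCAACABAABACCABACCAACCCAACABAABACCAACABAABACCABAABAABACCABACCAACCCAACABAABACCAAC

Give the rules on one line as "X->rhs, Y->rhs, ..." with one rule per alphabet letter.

  step 1 ⇒ step 2: ABAABACAAC ⇒ C·CAA·C·C·CAA·C·ABA·C·C·ABA
    A ↦ C
    B ↦ CAA
    C ↦ ABA

A->C, B->CAA, C->ABA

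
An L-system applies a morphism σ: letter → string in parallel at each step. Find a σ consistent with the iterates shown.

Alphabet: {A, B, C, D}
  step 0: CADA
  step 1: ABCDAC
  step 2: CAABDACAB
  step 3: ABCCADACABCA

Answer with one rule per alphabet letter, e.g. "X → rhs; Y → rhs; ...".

A->C, B->A, C->AB, D->DA

  step 2 ⇒ step 3: CAABDACAB ⇒ AB·C·C·A·DA·C·AB·C·A
    A ↦ C
    B ↦ A
    C ↦ AB
    D ↦ DA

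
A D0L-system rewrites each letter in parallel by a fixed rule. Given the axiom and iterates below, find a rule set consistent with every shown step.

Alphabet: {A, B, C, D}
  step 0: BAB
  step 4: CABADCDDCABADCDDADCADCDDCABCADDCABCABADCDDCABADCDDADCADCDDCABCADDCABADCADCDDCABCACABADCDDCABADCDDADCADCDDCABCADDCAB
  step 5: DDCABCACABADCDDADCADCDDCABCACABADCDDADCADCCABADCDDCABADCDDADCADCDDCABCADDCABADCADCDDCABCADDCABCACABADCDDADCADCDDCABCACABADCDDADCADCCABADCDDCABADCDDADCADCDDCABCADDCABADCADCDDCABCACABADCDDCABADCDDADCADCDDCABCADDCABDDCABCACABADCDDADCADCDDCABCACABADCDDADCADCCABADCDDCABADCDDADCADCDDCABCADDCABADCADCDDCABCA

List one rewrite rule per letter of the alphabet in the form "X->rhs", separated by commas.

A->CAB, B->CA, C->DD, D->ADC

  step 4 ⇒ step 5: CABADCDDCABADCDDADCADCDDCABCADDCABCABADCDDCABADCDDADCADCDDCABCADDCABADCADCDDCABCACABADCDDCABADCDDADCADCDDCABCADDCAB ⇒ DD·CAB·CA·CAB·ADC·DD·ADC·ADC·DD·CAB·CA·CAB·ADC·DD·ADC·ADC·CAB·ADC·DD·CAB·ADC·DD·ADC·ADC·DD·CAB·CA·DD·CAB·ADC·ADC·DD·CAB·CA·DD·CAB·CA·CAB·ADC·DD·ADC·ADC·DD·CAB·CA·CAB·ADC·DD·ADC·ADC·CAB·ADC·DD·CAB·ADC·DD·ADC·ADC·DD·CAB·CA·DD·CAB·ADC·ADC·DD·CAB·CA·CAB·ADC·DD·CAB·ADC·DD·ADC·ADC·DD·CAB·CA·DD·CAB·DD·CAB·CA·CAB·ADC·DD·ADC·ADC·DD·CAB·CA·CAB·ADC·DD·ADC·ADC·CAB·ADC·DD·CAB·ADC·DD·ADC·ADC·DD·CAB·CA·DD·CAB·ADC·ADC·DD·CAB·CA
    A ↦ CAB
    B ↦ CA
    C ↦ DD
    D ↦ ADC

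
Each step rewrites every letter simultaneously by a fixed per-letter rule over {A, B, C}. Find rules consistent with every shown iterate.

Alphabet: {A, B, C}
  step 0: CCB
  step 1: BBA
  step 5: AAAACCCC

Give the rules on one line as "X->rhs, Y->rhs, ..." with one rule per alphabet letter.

A->CC, B->A, C->B

  step 0 ⇒ step 1: CCB ⇒ B·B·A
    B ↦ A
    C ↦ B
    A ↦ CC  (constrained at step 1)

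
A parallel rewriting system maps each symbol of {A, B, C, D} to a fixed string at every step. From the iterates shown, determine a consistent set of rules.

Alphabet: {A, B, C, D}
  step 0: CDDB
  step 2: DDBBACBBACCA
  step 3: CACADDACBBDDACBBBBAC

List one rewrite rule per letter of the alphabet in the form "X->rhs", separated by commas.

A->AC, B->D, C->BB, D->CA

  step 2 ⇒ step 3: DDBBACBBACCA ⇒ CA·CA·D·D·AC·BB·D·D·AC·BB·BB·AC
    A ↦ AC
    B ↦ D
    C ↦ BB
    D ↦ CA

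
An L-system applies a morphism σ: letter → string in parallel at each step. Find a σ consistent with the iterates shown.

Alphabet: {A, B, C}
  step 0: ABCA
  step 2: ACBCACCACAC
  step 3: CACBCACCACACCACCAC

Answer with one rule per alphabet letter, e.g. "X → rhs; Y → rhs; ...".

  step 2 ⇒ step 3: ACBCACCACAC ⇒ C·AC·BC·AC·C·AC·AC·C·AC·C·AC
    A ↦ C
    B ↦ BC
    C ↦ AC

A->C, B->BC, C->AC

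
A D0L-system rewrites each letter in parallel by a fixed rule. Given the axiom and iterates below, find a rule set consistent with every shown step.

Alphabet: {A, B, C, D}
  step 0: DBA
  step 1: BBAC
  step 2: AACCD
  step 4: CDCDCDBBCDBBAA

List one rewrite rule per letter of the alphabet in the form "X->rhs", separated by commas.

  step 1 ⇒ step 2: BBAC ⇒ A·A·C·CD
    A ↦ C
    B ↦ A
    C ↦ CD
  step 0 ⇒ step 1: DBA ⇒ BB·A·C
    D ↦ BB

A->C, B->A, C->CD, D->BB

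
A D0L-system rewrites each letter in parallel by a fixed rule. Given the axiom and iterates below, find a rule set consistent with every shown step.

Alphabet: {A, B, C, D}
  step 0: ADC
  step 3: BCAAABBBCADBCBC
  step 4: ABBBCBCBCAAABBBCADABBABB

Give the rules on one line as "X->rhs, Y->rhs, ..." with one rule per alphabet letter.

A->BC, B->A, C->BB, D->AD

  step 3 ⇒ step 4: BCAAABBBCADBCBC ⇒ A·BB·BC·BC·BC·A·A·A·BB·BC·AD·A·BB·A·BB
    A ↦ BC
    B ↦ A
    C ↦ BB
    D ↦ AD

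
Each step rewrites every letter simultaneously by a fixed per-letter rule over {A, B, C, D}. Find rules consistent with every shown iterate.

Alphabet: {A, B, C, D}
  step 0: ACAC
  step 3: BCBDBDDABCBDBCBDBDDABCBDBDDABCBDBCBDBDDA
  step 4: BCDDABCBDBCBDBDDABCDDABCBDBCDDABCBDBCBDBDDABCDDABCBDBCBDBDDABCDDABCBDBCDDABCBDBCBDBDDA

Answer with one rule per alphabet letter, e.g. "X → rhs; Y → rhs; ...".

  step 3 ⇒ step 4: BCBDBDDABCBDBCBDBDDABCBDBDDABCBDBCBDBDDA ⇒ BC·DDA·BC·BD·BC·BD·BD·DA·BC·DDA·BC·BD·BC·DDA·BC·BD·BC·BD·BD·DA·BC·DDA·BC·BD·BC·BD·BD·DA·BC·DDA·BC·BD·BC·DDA·BC·BD·BC·BD·BD·DA
    A ↦ DA
    B ↦ BC
    C ↦ DDA
    D ↦ BD

A->DA, B->BC, C->DDA, D->BD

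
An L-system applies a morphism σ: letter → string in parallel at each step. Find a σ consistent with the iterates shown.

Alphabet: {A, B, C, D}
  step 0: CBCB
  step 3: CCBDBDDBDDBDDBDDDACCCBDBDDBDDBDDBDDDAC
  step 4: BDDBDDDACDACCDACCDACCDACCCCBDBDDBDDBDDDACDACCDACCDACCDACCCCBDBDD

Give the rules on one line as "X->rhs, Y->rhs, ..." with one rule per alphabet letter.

A->CBD, B->DA, C->BDD, D->C

  step 3 ⇒ step 4: CCBDBDDBDDBDDBDDDACCCBDBDDBDDBDDBDDDAC ⇒ BDD·BDD·DA·C·DA·C·C·DA·C·C·DA·C·C·DA·C·C·C·CBD·BDD·BDD·BDD·DA·C·DA·C·C·DA·C·C·DA·C·C·DA·C·C·C·CBD·BDD
    A ↦ CBD
    B ↦ DA
    C ↦ BDD
    D ↦ C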